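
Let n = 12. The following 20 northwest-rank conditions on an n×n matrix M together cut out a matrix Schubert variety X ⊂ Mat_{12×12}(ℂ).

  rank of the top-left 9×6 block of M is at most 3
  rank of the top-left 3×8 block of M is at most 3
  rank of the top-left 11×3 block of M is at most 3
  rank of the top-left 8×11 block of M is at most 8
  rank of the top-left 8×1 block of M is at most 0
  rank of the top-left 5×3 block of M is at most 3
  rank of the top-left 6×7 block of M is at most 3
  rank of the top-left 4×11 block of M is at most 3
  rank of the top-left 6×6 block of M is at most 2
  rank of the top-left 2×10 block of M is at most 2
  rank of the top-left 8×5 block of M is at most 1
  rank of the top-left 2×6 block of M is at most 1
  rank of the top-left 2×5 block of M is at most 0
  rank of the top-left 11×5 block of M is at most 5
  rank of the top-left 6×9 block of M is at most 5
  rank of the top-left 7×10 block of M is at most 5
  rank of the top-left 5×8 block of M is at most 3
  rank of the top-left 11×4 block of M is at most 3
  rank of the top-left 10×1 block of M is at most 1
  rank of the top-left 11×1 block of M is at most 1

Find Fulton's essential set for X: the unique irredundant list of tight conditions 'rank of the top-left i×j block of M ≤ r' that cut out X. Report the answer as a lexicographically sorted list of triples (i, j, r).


The tightest implied rank at each (i,j), from the 20 conditions:

  R[1]: 0 | 0 | 0 | 0 | 0 | 1 | 1 | 1 | 1 | 1 | 1 | 1
  R[2]: 0 | 0 | 0 | 0 | 0 | 1 | 2 | 2 | 2 | 2 | 2 | 2
  R[3]: 0 | 1 | 1 | 1 | 1 | 2 | 3 | 3 | 3 | 3 | 3 | 3
  R[4]: 0 | 1 | 1 | 1 | 1 | 2 | 3 | 3 | 3 | 3 | 3 | 4
  R[5]: 0 | 1 | 1 | 1 | 1 | 2 | 3 | 3 | 4 | 4 | 4 | 5
  R[6]: 0 | 1 | 1 | 1 | 1 | 2 | 3 | 4 | 5 | 5 | 5 | 6
  R[7]: 0 | 1 | 1 | 1 | 1 | 2 | 3 | 4 | 5 | 5 | 6 | 7
  R[8]: 0 | 1 | 1 | 1 | 1 | 2 | 3 | 4 | 5 | 6 | 7 | 8
  R[9]: 1 | 2 | 2 | 2 | 2 | 3 | 4 | 5 | 6 | 7 | 8 | 9
  R[10]: 1 | 2 | 3 | 3 | 3 | 4 | 5 | 6 | 7 | 8 | 9 | 10
  R[11]: 1 | 2 | 3 | 3 | 4 | 5 | 6 | 7 | 8 | 9 | 10 | 11
  R[12]: 1 | 2 | 3 | 4 | 5 | 6 | 7 | 8 | 9 | 10 | 11 | 12

so w = (6, 7, 2, 12, 9, 8, 11, 10, 1, 3, 5, 4).

Fulton essential set (7 of the 38 Rothe cells):

[(2, 5, 0), (4, 11, 3), (5, 8, 3), (7, 10, 5), (8, 1, 0), (8, 5, 1), (11, 4, 3)]


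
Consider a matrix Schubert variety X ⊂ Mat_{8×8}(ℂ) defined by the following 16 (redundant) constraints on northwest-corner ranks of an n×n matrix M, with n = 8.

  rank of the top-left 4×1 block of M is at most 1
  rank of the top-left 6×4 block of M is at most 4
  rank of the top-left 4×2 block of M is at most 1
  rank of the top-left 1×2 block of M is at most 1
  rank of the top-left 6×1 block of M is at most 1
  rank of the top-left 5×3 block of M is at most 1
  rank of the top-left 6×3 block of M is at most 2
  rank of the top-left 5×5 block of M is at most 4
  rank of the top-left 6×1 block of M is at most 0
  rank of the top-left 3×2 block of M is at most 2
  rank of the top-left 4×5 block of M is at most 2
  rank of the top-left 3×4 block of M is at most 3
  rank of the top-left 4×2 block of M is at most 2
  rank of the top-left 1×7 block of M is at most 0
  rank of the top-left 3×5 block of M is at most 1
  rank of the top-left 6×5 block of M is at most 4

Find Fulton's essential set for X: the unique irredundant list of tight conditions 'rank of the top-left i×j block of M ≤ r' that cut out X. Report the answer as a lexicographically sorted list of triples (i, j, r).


The tightest implied rank at each (i,j), from the 16 conditions:

  0 | 0 | 0 | 0 | 0 | 0 | 0 | 1
  0 | 1 | 1 | 1 | 1 | 1 | 1 | 2
  0 | 1 | 1 | 1 | 1 | 2 | 2 | 3
  0 | 1 | 1 | 2 | 2 | 3 | 3 | 4
  0 | 1 | 1 | 2 | 3 | 4 | 4 | 5
  0 | 1 | 2 | 3 | 4 | 5 | 5 | 6
  1 | 2 | 3 | 4 | 5 | 6 | 6 | 7
  1 | 2 | 3 | 4 | 5 | 6 | 7 | 8

reading off 1-entries of Δ²R: w = (8, 2, 6, 4, 5, 3, 1, 7).

ℓ(w)=17; the 4 essential cells (i,j,r):

[(1, 7, 0), (3, 5, 1), (5, 3, 1), (6, 1, 0)]


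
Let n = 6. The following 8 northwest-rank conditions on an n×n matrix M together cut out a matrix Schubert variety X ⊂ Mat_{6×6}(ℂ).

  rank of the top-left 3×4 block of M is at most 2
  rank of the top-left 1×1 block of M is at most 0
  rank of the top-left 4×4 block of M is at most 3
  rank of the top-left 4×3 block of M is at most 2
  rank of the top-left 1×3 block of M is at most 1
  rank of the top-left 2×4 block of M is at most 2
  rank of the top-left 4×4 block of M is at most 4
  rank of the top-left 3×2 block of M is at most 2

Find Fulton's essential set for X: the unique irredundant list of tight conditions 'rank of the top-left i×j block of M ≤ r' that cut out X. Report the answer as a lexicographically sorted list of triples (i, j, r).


Rank table r_w(6×6) implied by the 8 constraints:

  i=1: 0 1 1 1 1 1
  i=2: 1 2 2 2 2 2
  i=3: 1 2 2 2 3 3
  i=4: 1 2 2 3 4 4
  i=5: 1 2 3 4 5 5
  i=6: 1 2 3 4 5 6

so w = (2, 1, 5, 4, 3, 6).

D(w) has 4 cells with 3 SE-corners; essential set:

[(1, 1, 0), (3, 4, 2), (4, 3, 2)]


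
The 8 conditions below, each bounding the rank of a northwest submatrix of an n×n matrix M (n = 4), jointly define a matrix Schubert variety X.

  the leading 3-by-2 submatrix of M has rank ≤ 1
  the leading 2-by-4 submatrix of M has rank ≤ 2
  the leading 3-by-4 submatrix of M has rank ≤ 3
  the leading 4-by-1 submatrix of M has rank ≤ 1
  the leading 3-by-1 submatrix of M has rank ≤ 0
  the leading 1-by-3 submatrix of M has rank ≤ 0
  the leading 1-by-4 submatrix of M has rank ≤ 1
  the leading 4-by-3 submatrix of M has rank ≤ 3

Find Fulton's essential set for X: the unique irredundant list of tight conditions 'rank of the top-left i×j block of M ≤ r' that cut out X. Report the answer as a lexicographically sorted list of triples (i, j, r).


Reconstructing r_w from the 8 given conditions:

  R[1]: 0 0 0 1
  R[2]: 0 1 1 2
  R[3]: 0 1 2 3
  R[4]: 1 2 3 4

the unique w with this rank table is (4, 2, 3, 1).

2 SE-corners of the 5-cell Rothe diagram give Ess(w):

[(1, 3, 0), (3, 1, 0)]


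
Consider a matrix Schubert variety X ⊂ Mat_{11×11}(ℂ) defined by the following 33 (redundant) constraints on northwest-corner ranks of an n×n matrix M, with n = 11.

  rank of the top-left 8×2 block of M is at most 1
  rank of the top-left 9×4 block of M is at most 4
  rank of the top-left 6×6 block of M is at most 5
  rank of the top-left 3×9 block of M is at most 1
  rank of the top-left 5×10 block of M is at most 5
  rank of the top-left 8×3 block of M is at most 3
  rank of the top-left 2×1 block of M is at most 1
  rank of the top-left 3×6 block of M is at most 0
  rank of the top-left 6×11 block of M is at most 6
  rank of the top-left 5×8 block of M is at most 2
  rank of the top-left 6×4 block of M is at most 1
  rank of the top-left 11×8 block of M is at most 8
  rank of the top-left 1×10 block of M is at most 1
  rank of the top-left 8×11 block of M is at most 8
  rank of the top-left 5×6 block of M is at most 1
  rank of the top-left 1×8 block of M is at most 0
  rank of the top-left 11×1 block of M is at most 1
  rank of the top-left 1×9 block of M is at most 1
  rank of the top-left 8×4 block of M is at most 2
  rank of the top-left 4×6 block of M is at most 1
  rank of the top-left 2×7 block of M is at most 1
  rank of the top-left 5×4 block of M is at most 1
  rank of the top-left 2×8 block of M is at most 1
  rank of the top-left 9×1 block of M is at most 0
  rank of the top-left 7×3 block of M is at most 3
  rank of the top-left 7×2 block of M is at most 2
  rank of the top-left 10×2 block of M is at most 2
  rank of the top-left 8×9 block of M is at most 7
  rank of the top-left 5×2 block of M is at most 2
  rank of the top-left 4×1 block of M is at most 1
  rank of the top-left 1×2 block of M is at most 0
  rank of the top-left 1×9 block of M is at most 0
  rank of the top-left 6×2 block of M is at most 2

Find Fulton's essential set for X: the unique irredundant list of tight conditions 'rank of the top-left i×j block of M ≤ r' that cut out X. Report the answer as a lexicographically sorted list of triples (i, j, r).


Reconstructing r_w from the 33 given conditions:

  i=1: 0 0 0 0 0 0 0 0 0 1 1
  i=2: 0 0 0 0 0 0 1 1 1 2 2
  i=3: 0 0 0 0 0 0 1 1 1 2 3
  i=4: 0 1 1 1 1 1 2 2 2 3 4
  i=5: 0 1 1 1 1 1 2 2 3 4 5
  i=6: 0 1 1 1 2 2 3 3 4 5 6
  i=7: 0 1 2 2 3 3 4 4 5 6 7
  i=8: 0 1 2 2 3 4 5 5 6 7 8
  i=9: 0 1 2 3 4 5 6 6 7 8 9
  i=10: 1 2 3 4 5 6 7 7 8 9 10
  i=11: 1 2 3 4 5 6 7 8 9 10 11

reading off 1-entries of Δ²R: w = (10, 7, 11, 2, 9, 5, 3, 6, 4, 1, 8).

ℓ(w)=37; the 8 essential cells (i,j,r):

[(1, 9, 0), (3, 6, 0), (3, 9, 1), (5, 6, 1), (5, 8, 2), (6, 4, 1), (8, 4, 2), (9, 1, 0)]


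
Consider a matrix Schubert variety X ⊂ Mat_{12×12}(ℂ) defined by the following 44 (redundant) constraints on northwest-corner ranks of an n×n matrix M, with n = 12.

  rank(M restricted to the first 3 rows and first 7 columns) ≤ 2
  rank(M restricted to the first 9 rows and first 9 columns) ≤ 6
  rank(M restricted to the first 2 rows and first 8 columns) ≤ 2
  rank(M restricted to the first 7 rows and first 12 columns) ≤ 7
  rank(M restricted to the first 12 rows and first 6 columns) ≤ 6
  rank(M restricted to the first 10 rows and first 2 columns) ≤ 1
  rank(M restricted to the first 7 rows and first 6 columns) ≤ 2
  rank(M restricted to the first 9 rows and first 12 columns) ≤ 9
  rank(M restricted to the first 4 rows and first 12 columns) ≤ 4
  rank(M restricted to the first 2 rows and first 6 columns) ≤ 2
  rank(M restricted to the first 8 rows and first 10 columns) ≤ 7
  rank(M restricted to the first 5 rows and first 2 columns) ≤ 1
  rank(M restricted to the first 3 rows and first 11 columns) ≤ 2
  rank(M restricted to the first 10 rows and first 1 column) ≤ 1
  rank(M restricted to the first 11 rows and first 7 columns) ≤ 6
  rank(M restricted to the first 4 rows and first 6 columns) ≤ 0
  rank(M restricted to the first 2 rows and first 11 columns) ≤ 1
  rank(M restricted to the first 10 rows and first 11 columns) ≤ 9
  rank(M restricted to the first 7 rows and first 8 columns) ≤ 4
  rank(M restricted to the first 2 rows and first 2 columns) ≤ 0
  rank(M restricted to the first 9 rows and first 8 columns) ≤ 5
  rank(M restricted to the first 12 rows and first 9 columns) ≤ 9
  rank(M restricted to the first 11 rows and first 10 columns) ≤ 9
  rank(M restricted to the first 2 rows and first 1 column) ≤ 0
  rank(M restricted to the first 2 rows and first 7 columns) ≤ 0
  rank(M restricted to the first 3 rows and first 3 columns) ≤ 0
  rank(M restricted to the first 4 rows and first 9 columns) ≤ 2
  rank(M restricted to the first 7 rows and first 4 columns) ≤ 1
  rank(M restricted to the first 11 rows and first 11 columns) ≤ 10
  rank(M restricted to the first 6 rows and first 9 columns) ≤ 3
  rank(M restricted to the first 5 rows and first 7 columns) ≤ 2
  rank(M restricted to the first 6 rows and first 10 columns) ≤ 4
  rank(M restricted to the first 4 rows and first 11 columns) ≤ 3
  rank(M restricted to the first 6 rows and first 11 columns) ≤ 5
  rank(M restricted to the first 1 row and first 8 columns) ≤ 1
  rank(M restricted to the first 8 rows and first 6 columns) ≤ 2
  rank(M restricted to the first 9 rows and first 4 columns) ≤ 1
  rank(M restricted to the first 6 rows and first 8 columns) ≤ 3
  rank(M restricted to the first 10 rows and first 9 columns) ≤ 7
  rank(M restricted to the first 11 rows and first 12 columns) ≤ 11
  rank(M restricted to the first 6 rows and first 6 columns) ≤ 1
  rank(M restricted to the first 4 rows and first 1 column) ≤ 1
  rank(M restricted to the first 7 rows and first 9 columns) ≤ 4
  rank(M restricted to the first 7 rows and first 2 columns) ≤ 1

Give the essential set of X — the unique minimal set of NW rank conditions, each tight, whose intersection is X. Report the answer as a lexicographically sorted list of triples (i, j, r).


The tightest implied rank at each (i,j), from the 44 conditions:

  R[1]: 0  0  0  0  0  0  0  1  1  1  1  1
  R[2]: 0  0  0  0  0  0  0  1  1  1  1  2
  R[3]: 0  0  0  0  0  0  1  2  2  2  2  3
  R[4]: 0  0  0  0  0  0  1  2  2  3  3  4
  R[5]: 1  1  1  1  1  1  2  3  3  4  4  5
  R[6]: 1  1  1  1  1  1  2  3  3  4  5  6
  R[7]: 1  1  1  1  2  2  3  4  4  5  6  7
  R[8]: 1  1  1  1  2  2  3  4  5  6  7  8
  R[9]: 1  1  1  1  2  3  4  5  6  7  8  9
  R[10]: 1  1  2  2  3  4  5  6  7  8  9  10
  R[11]: 1  2  3  3  4  5  6  7  8  9  10  11
  R[12]: 1  2  3  4  5  6  7  8  9  10  11  12

giving w = (8, 12, 7, 10, 1, 11, 5, 9, 6, 3, 2, 4) via Δ²R.

D(w) has 47 cells with 9 SE-corners; essential set:

[(2, 7, 0), (2, 11, 1), (4, 6, 0), (4, 9, 2), (6, 6, 1), (6, 9, 3), (8, 6, 2), (9, 4, 1), (10, 2, 1)]


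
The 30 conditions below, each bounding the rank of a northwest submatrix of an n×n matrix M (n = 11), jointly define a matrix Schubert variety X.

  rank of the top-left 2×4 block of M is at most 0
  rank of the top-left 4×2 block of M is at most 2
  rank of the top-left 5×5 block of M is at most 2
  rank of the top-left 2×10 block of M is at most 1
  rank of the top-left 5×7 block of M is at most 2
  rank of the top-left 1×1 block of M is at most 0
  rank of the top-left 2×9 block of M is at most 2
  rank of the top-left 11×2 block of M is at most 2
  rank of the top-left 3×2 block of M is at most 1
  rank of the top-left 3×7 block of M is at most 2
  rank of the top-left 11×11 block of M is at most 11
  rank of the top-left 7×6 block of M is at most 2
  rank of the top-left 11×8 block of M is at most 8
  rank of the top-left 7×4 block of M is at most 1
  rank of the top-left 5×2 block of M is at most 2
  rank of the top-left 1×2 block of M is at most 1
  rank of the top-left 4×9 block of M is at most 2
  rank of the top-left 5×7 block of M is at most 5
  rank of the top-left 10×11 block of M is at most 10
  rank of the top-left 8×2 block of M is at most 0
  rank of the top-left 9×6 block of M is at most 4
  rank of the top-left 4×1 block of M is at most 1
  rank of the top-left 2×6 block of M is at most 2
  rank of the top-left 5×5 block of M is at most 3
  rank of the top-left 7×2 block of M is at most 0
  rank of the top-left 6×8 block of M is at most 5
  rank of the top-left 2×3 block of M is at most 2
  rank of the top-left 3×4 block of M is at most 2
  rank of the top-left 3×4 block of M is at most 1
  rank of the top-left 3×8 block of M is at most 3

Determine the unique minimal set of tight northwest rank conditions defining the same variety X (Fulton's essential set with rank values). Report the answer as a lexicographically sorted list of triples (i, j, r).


The tightest implied rank at each (i,j), from the 30 conditions:

  i=1: 0 | 0 | 0 | 0 | 1 | 1 | 1 | 1 | 1 | 1 | 1
  i=2: 0 | 0 | 0 | 0 | 1 | 1 | 1 | 1 | 1 | 1 | 2
  i=3: 0 | 0 | 1 | 1 | 2 | 2 | 2 | 2 | 2 | 2 | 3
  i=4: 0 | 0 | 1 | 1 | 2 | 2 | 2 | 2 | 2 | 3 | 4
  i=5: 0 | 0 | 1 | 1 | 2 | 2 | 2 | 3 | 3 | 4 | 5
  i=6: 0 | 0 | 1 | 1 | 2 | 2 | 3 | 4 | 4 | 5 | 6
  i=7: 0 | 0 | 1 | 1 | 2 | 2 | 3 | 4 | 5 | 6 | 7
  i=8: 0 | 0 | 1 | 2 | 3 | 3 | 4 | 5 | 6 | 7 | 8
  i=9: 1 | 1 | 2 | 3 | 4 | 4 | 5 | 6 | 7 | 8 | 9
  i=10: 1 | 2 | 3 | 4 | 5 | 5 | 6 | 7 | 8 | 9 | 10
  i=11: 1 | 2 | 3 | 4 | 5 | 6 | 7 | 8 | 9 | 10 | 11

the unique w with this rank table is (5, 11, 3, 10, 8, 7, 9, 4, 1, 2, 6).

ℓ(w)=37; the 7 essential cells (i,j,r):

[(2, 4, 0), (2, 10, 1), (4, 9, 2), (5, 7, 2), (7, 4, 1), (7, 6, 2), (8, 2, 0)]


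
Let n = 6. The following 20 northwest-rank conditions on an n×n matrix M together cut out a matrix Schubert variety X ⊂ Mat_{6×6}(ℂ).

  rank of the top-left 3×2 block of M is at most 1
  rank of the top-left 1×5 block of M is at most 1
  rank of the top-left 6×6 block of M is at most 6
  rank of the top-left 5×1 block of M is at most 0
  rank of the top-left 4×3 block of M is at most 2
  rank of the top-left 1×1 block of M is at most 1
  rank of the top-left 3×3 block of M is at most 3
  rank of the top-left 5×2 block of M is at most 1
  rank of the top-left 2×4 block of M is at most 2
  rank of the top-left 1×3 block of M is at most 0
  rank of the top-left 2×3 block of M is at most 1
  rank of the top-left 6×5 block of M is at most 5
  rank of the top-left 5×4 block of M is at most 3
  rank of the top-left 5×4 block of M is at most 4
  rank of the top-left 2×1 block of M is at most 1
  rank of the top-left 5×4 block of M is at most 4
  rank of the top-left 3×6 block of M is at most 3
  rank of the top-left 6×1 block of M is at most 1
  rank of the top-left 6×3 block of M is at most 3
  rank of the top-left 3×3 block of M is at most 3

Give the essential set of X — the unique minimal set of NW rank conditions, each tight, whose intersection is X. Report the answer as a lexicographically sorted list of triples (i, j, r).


The tightest implied rank at each (i,j), from the 20 conditions:

  row 1: 0  0  0  1  1  1
  row 2: 0  1  1  2  2  2
  row 3: 0  1  2  3  3  3
  row 4: 0  1  2  3  4  4
  row 5: 0  1  2  3  4  5
  row 6: 1  2  3  4  5  6

second differences of R give the permutation w = (4, 2, 3, 5, 6, 1).

D(w) has 7 cells with 2 SE-corners; essential set:

[(1, 3, 0), (5, 1, 0)]


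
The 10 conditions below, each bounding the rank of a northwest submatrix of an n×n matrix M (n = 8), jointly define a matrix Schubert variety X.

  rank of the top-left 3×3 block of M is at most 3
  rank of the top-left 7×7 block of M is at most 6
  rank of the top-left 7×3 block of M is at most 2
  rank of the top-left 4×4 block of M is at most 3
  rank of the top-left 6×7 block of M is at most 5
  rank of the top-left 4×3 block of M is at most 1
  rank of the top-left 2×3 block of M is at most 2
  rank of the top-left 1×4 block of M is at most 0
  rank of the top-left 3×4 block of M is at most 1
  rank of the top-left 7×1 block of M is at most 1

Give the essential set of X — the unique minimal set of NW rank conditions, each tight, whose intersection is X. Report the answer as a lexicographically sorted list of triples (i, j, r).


The tightest implied rank at each (i,j), from the 10 conditions:

  i=1: 0, 0, 0, 0, 1, 1, 1, 1
  i=2: 1, 1, 1, 1, 2, 2, 2, 2
  i=3: 1, 1, 1, 1, 2, 3, 3, 3
  i=4: 1, 1, 1, 2, 3, 4, 4, 4
  i=5: 1, 2, 2, 3, 4, 5, 5, 5
  i=6: 1, 2, 2, 3, 4, 5, 5, 6
  i=7: 1, 2, 2, 3, 4, 5, 6, 7
  i=8: 1, 2, 3, 4, 5, 6, 7, 8

second differences of R give the permutation w = (5, 1, 6, 4, 2, 8, 7, 3).

Rothe diagram D(w) (12 cells), 5 SE-corners (essential conditions):

[(1, 4, 0), (3, 4, 1), (4, 3, 1), (6, 7, 5), (7, 3, 2)]


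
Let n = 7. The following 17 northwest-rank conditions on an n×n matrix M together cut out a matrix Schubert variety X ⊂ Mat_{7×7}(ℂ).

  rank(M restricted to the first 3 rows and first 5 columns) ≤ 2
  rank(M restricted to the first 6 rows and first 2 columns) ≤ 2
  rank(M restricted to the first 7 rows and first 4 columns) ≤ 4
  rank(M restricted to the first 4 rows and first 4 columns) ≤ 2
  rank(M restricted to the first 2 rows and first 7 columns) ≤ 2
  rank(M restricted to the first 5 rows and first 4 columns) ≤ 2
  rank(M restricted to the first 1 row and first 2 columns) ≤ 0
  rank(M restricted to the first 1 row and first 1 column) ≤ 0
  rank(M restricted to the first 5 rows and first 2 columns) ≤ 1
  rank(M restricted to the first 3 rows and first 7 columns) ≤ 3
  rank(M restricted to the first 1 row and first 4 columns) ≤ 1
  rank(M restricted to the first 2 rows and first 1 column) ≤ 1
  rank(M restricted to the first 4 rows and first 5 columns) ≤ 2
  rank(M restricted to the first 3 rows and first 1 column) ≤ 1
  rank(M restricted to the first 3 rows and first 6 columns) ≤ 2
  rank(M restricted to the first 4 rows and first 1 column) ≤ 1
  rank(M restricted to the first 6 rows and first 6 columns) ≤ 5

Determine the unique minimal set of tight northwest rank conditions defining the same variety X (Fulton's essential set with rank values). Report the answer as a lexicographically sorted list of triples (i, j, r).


The tightest implied rank at each (i,j), from the 17 conditions:

  i=1: 0, 0, 1, 1, 1, 1, 1
  i=2: 1, 1, 2, 2, 2, 2, 2
  i=3: 1, 1, 2, 2, 2, 2, 3
  i=4: 1, 1, 2, 2, 2, 3, 4
  i=5: 1, 1, 2, 2, 3, 4, 5
  i=6: 1, 2, 3, 3, 4, 5, 6
  i=7: 1, 2, 3, 4, 5, 6, 7

hence w(1..7) = (3, 1, 7, 6, 5, 2, 4).

Fulton essential set (5 of the 11 Rothe cells):

[(1, 2, 0), (3, 6, 2), (4, 5, 2), (5, 2, 1), (5, 4, 2)]


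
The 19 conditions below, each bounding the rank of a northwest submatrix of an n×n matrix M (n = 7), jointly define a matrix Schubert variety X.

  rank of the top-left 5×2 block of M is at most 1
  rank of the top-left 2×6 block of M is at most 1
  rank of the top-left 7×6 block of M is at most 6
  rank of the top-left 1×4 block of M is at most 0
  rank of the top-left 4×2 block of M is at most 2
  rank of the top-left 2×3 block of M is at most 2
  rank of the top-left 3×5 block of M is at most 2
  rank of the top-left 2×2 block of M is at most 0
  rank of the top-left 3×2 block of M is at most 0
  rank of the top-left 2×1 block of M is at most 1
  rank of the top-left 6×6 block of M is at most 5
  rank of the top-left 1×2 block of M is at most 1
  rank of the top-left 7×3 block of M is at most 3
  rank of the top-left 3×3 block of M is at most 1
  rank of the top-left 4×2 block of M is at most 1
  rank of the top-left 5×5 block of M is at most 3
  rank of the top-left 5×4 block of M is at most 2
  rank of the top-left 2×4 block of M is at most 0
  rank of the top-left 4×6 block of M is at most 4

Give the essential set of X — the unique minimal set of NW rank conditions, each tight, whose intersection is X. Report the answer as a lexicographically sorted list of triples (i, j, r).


Propagating the 19 rank bounds to every northwest block:

  R[1]: 0  0  0  0  1  1  1
  R[2]: 0  0  0  0  1  1  2
  R[3]: 0  0  1  1  2  2  3
  R[4]: 1  1  2  2  3  3  4
  R[5]: 1  1  2  2  3  4  5
  R[6]: 1  2  3  3  4  5  6
  R[7]: 1  2  3  4  5  6  7

the unique w with this rank table is (5, 7, 3, 1, 6, 2, 4).

Fulton essential set (5 of the 13 Rothe cells):

[(2, 4, 0), (2, 6, 1), (3, 2, 0), (5, 2, 1), (5, 4, 2)]


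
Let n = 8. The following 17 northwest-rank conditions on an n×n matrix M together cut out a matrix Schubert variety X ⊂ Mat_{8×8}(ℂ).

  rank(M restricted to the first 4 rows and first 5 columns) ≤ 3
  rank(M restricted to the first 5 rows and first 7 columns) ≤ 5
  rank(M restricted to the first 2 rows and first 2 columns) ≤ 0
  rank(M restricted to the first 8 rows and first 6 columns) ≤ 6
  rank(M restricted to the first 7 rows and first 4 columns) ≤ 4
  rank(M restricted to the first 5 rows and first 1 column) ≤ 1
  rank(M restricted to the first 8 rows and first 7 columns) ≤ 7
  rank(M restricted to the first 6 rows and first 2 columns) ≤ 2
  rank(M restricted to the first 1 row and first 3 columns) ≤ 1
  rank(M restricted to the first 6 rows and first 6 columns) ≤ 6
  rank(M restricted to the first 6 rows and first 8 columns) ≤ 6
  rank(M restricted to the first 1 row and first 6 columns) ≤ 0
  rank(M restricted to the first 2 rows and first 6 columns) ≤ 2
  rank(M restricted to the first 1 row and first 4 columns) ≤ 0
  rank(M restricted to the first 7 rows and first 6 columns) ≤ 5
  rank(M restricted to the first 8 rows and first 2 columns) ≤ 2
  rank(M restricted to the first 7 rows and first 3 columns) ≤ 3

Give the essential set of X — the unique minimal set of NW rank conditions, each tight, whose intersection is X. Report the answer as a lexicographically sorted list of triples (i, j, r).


Recovering R(i,j) via the rank-extension bound from the 17 conditions:

  i=1: 0 | 0 | 0 | 0 | 0 | 0 | 1 | 1
  i=2: 0 | 0 | 1 | 1 | 1 | 1 | 2 | 2
  i=3: 1 | 1 | 2 | 2 | 2 | 2 | 3 | 3
  i=4: 1 | 2 | 3 | 3 | 3 | 3 | 4 | 4
  i=5: 1 | 2 | 3 | 4 | 4 | 4 | 5 | 5
  i=6: 1 | 2 | 3 | 4 | 5 | 5 | 6 | 6
  i=7: 1 | 2 | 3 | 4 | 5 | 5 | 6 | 7
  i=8: 1 | 2 | 3 | 4 | 5 | 6 | 7 | 8

so w = (7, 3, 1, 2, 4, 5, 8, 6).

D(w) has 9 cells with 3 SE-corners; essential set:

[(1, 6, 0), (2, 2, 0), (7, 6, 5)]


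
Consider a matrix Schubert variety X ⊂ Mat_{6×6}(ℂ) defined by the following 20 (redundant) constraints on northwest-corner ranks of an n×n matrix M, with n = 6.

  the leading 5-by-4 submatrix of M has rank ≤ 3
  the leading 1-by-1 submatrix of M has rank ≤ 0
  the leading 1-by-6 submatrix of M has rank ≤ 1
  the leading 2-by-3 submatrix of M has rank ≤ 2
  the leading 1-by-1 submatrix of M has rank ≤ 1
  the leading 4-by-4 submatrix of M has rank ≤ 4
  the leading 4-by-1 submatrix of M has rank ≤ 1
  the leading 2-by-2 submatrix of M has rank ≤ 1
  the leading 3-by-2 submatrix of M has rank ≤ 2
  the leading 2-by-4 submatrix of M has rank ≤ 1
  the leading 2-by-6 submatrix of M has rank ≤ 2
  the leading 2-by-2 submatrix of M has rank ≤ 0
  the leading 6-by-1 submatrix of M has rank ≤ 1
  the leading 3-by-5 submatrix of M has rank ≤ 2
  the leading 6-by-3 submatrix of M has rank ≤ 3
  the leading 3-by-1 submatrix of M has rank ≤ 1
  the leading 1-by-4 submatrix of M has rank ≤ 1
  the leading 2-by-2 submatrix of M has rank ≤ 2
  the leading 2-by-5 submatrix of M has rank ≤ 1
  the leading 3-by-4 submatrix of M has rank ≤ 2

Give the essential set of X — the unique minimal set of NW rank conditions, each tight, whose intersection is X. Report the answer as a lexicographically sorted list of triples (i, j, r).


Reconstructing r_w from the 20 given conditions:

  i=1: 0  0  1  1  1  1
  i=2: 0  0  1  1  1  2
  i=3: 1  1  2  2  2  3
  i=4: 1  2  3  3  3  4
  i=5: 1  2  3  3  4  5
  i=6: 1  2  3  4  5  6

giving w = (3, 6, 1, 2, 5, 4) via Δ²R.

Rothe diagram D(w) (7 cells), 3 SE-corners (essential conditions):

[(2, 2, 0), (2, 5, 1), (5, 4, 3)]


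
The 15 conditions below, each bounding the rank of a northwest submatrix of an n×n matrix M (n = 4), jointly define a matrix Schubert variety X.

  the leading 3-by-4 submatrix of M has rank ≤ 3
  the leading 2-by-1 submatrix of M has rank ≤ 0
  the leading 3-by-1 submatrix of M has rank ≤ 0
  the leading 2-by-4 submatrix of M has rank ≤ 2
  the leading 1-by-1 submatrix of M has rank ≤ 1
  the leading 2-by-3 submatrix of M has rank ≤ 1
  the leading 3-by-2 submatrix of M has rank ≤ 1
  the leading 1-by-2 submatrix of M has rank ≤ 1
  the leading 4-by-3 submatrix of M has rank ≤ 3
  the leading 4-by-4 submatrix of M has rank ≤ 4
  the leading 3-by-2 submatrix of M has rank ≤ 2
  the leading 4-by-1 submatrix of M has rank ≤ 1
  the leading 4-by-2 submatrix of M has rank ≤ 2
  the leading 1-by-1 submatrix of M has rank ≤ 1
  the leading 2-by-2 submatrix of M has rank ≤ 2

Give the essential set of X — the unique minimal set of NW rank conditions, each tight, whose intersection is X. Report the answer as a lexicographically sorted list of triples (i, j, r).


Computing R[i][j] = min implied NW-rank bound (n=4, 15 conditions):

  row 1: 0 1 1 1
  row 2: 0 1 1 2
  row 3: 0 1 2 3
  row 4: 1 2 3 4

reading off 1-entries of Δ²R: w = (2, 4, 3, 1).

D(w) has 4 cells with 2 SE-corners; essential set:

[(2, 3, 1), (3, 1, 0)]


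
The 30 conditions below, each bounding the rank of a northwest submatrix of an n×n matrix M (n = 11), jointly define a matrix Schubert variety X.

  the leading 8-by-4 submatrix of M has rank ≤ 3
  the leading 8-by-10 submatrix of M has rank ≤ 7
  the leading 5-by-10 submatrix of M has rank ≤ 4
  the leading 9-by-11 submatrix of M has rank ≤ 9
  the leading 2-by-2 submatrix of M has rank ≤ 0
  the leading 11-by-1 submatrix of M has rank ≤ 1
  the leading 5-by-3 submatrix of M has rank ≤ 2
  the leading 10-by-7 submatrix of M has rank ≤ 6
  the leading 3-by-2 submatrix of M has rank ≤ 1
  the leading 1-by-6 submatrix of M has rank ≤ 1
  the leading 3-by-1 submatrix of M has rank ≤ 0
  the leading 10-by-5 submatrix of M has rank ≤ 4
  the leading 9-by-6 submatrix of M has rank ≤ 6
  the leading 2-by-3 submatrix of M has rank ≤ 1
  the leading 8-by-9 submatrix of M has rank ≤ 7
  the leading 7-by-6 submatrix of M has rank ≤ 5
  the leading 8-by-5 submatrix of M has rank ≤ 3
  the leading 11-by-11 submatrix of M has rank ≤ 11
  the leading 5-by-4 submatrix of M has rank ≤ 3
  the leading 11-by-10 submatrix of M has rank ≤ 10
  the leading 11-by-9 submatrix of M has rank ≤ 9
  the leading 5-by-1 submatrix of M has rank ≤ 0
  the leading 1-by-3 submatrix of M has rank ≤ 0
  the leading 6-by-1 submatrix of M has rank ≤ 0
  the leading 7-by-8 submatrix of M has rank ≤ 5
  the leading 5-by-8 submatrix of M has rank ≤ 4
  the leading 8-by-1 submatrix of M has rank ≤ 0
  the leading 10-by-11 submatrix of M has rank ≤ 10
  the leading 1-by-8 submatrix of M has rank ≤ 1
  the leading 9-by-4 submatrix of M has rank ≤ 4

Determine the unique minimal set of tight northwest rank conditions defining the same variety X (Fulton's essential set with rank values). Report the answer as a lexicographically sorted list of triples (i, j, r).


Propagating the 30 rank bounds to every northwest block:

  i=1: 0  0  0  1  1  1  1  1  1  1  1
  i=2: 0  0  1  2  2  2  2  2  2  2  2
  i=3: 0  1  2  3  3  3  3  3  3  3  3
  i=4: 0  1  2  3  3  4  4  4  4  4  4
  i=5: 0  1  2  3  3  4  4  4  4  4  5
  i=6: 0  1  2  3  3  4  5  5  5  5  6
  i=7: 0  1  2  3  3  4  5  5  6  6  7
  i=8: 0  1  2  3  3  4  5  6  7  7  8
  i=9: 1  2  3  4  4  5  6  7  8  8  9
  i=10: 1  2  3  4  4  5  6  7  8  9  10
  i=11: 1  2  3  4  5  6  7  8  9  10  11

so w = (4, 3, 2, 6, 11, 7, 9, 8, 1, 10, 5).

ℓ(w)=22; the 7 essential cells (i,j,r):

[(1, 3, 0), (2, 2, 0), (5, 10, 4), (7, 8, 5), (8, 1, 0), (8, 5, 3), (10, 5, 4)]


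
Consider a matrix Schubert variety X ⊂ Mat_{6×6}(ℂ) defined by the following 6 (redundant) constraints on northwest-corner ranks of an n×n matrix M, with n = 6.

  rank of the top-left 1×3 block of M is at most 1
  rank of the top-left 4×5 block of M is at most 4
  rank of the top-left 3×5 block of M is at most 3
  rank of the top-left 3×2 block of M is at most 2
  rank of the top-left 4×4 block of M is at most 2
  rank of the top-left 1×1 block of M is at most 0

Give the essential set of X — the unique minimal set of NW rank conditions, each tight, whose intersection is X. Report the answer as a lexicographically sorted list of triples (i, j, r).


Computing R[i][j] = min implied NW-rank bound (n=6, 6 conditions):

  row 1: 0  1  1  1  1  1
  row 2: 1  2  2  2  2  2
  row 3: 1  2  2  2  3  3
  row 4: 1  2  2  2  3  4
  row 5: 1  2  3  3  4  5
  row 6: 1  2  3  4  5  6

the unique w with this rank table is (2, 1, 5, 6, 3, 4).

2 SE-corners of the 5-cell Rothe diagram give Ess(w):

[(1, 1, 0), (4, 4, 2)]


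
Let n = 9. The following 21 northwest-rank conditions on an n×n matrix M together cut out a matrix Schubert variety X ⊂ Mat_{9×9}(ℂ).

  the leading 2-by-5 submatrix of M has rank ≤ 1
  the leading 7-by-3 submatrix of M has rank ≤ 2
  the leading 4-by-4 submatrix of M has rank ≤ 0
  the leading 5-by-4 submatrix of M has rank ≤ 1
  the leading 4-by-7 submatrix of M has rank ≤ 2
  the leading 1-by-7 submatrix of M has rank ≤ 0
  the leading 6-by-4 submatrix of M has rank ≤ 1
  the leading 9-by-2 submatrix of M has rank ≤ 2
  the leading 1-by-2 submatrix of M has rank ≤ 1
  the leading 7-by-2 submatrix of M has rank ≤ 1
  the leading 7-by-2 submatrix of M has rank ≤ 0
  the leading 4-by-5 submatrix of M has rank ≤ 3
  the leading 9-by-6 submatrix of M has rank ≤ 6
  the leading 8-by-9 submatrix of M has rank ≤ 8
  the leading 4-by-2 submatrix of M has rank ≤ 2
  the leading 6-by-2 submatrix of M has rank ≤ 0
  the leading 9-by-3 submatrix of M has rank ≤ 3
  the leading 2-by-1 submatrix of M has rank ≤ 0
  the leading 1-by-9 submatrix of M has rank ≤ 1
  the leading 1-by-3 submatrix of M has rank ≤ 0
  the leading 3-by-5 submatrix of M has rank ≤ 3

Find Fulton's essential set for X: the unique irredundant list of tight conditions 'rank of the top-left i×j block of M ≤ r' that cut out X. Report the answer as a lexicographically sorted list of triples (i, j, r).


Rank table r_w(9×9) implied by the 21 constraints:

  row 1: 0, 0, 0, 0, 0, 0, 0, 1, 1
  row 2: 0, 0, 0, 0, 1, 1, 1, 2, 2
  row 3: 0, 0, 0, 0, 1, 2, 2, 3, 3
  row 4: 0, 0, 0, 0, 1, 2, 2, 3, 4
  row 5: 0, 0, 1, 1, 2, 3, 3, 4, 5
  row 6: 0, 0, 1, 1, 2, 3, 4, 5, 6
  row 7: 0, 0, 1, 2, 3, 4, 5, 6, 7
  row 8: 1, 1, 2, 3, 4, 5, 6, 7, 8
  row 9: 1, 2, 3, 4, 5, 6, 7, 8, 9

second differences of R give the permutation w = (8, 5, 6, 9, 3, 7, 4, 1, 2).

D(w) has 27 cells with 5 SE-corners; essential set:

[(1, 7, 0), (4, 4, 0), (4, 7, 2), (6, 4, 1), (7, 2, 0)]


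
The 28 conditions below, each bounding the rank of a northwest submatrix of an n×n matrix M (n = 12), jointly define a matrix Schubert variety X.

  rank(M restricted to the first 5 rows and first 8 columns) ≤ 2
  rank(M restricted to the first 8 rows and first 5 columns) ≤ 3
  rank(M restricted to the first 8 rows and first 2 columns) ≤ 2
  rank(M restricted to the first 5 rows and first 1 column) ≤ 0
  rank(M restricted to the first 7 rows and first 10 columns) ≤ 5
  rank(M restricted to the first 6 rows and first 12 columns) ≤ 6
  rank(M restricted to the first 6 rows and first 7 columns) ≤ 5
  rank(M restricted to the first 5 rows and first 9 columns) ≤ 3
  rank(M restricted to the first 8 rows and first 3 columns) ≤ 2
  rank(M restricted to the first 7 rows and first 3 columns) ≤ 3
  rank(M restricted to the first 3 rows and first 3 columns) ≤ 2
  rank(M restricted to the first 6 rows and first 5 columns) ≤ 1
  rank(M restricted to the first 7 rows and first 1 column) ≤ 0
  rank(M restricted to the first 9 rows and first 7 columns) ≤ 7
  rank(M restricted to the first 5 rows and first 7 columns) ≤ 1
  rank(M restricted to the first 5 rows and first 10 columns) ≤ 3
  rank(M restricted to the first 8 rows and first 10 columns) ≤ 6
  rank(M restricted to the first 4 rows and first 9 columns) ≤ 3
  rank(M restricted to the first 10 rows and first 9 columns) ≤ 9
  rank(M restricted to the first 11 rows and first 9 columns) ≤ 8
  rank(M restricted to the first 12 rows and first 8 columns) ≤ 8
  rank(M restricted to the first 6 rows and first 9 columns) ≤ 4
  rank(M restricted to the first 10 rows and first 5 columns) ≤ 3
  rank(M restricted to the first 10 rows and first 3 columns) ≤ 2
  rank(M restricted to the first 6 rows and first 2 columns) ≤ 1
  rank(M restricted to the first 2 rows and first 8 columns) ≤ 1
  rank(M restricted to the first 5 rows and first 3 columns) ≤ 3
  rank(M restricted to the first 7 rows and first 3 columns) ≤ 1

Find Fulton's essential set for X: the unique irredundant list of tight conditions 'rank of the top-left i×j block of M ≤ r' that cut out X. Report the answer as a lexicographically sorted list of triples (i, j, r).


Propagating the 28 rank bounds to every northwest block:

  row 1: 0 | 1 | 1 | 1 | 1 | 1 | 1 | 1 | 1 | 1 | 1 | 1
  row 2: 0 | 1 | 1 | 1 | 1 | 1 | 1 | 1 | 2 | 2 | 2 | 2
  row 3: 0 | 1 | 1 | 1 | 1 | 1 | 1 | 2 | 3 | 3 | 3 | 3
  row 4: 0 | 1 | 1 | 1 | 1 | 1 | 1 | 2 | 3 | 3 | 4 | 4
  row 5: 0 | 1 | 1 | 1 | 1 | 1 | 1 | 2 | 3 | 3 | 4 | 5
  row 6: 0 | 1 | 1 | 1 | 1 | 2 | 2 | 3 | 4 | 4 | 5 | 6
  row 7: 0 | 1 | 1 | 2 | 2 | 3 | 3 | 4 | 5 | 5 | 6 | 7
  row 8: 1 | 2 | 2 | 3 | 3 | 4 | 4 | 5 | 6 | 6 | 7 | 8
  row 9: 1 | 2 | 2 | 3 | 3 | 4 | 5 | 6 | 7 | 7 | 8 | 9
  row 10: 1 | 2 | 2 | 3 | 3 | 4 | 5 | 6 | 7 | 8 | 9 | 10
  row 11: 1 | 2 | 3 | 4 | 4 | 5 | 6 | 7 | 8 | 9 | 10 | 11
  row 12: 1 | 2 | 3 | 4 | 5 | 6 | 7 | 8 | 9 | 10 | 11 | 12

so w = (2, 9, 8, 11, 12, 6, 4, 1, 7, 10, 3, 5).

Rothe diagram D(w) (38 cells), 8 SE-corners (essential conditions):

[(2, 8, 1), (5, 7, 1), (5, 10, 3), (6, 5, 1), (7, 1, 0), (7, 3, 1), (10, 3, 2), (10, 5, 3)]


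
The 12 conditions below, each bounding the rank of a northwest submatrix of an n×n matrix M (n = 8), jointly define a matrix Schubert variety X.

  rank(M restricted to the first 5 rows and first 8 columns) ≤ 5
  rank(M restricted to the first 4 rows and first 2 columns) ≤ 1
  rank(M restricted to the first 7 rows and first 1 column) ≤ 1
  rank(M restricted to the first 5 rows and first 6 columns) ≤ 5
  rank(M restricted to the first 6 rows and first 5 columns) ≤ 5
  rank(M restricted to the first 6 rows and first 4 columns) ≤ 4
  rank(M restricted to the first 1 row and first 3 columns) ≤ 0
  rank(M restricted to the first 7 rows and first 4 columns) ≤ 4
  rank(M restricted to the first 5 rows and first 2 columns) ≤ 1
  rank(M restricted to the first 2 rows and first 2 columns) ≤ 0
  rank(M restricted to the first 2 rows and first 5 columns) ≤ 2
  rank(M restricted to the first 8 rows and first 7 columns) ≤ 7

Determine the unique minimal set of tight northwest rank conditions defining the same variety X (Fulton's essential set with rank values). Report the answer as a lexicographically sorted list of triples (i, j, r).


Rank table r_w(8×8) implied by the 12 constraints:

  row 1: 0 | 0 | 0 | 1 | 1 | 1 | 1 | 1
  row 2: 0 | 0 | 1 | 2 | 2 | 2 | 2 | 2
  row 3: 1 | 1 | 2 | 3 | 3 | 3 | 3 | 3
  row 4: 1 | 1 | 2 | 3 | 4 | 4 | 4 | 4
  row 5: 1 | 1 | 2 | 3 | 4 | 5 | 5 | 5
  row 6: 1 | 2 | 3 | 4 | 5 | 6 | 6 | 6
  row 7: 1 | 2 | 3 | 4 | 5 | 6 | 7 | 7
  row 8: 1 | 2 | 3 | 4 | 5 | 6 | 7 | 8

second differences of R give the permutation w = (4, 3, 1, 5, 6, 2, 7, 8).

ℓ(w)=7; the 3 essential cells (i,j,r):

[(1, 3, 0), (2, 2, 0), (5, 2, 1)]


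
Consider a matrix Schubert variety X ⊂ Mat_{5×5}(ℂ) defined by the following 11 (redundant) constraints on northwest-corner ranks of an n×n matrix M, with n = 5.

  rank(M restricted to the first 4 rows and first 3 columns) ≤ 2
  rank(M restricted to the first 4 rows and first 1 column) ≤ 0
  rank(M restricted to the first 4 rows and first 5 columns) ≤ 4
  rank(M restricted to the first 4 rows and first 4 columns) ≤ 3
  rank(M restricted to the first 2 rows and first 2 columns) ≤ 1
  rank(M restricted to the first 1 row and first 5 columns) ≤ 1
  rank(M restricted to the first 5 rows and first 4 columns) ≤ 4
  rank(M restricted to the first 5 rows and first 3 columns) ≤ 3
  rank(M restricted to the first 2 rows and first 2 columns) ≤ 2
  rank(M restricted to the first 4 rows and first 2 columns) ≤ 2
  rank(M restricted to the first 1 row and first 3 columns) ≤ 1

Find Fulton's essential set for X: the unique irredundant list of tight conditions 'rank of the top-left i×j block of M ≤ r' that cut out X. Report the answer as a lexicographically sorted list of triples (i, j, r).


Propagating the 11 rank bounds to every northwest block:

  R[1]: 0, 1, 1, 1, 1
  R[2]: 0, 1, 2, 2, 2
  R[3]: 0, 1, 2, 3, 3
  R[4]: 0, 1, 2, 3, 4
  R[5]: 1, 2, 3, 4, 5

so w = (2, 3, 4, 5, 1).

|D(w)|=4, |Ess(w)|=1:

[(4, 1, 0)]


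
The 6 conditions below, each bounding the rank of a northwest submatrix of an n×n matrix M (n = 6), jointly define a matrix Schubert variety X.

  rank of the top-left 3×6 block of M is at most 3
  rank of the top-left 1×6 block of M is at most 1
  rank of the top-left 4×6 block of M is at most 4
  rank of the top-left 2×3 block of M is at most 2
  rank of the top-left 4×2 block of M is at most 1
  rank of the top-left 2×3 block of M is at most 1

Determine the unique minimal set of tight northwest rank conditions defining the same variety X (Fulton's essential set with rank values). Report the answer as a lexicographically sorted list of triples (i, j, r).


Propagating the 6 rank bounds to every northwest block:

  i=1: 1 1 1 1 1 1
  i=2: 1 1 1 2 2 2
  i=3: 1 1 2 3 3 3
  i=4: 1 1 2 3 4 4
  i=5: 1 2 3 4 5 5
  i=6: 1 2 3 4 5 6

so w = (1, 4, 3, 5, 2, 6).

2 SE-corners of the 4-cell Rothe diagram give Ess(w):

[(2, 3, 1), (4, 2, 1)]


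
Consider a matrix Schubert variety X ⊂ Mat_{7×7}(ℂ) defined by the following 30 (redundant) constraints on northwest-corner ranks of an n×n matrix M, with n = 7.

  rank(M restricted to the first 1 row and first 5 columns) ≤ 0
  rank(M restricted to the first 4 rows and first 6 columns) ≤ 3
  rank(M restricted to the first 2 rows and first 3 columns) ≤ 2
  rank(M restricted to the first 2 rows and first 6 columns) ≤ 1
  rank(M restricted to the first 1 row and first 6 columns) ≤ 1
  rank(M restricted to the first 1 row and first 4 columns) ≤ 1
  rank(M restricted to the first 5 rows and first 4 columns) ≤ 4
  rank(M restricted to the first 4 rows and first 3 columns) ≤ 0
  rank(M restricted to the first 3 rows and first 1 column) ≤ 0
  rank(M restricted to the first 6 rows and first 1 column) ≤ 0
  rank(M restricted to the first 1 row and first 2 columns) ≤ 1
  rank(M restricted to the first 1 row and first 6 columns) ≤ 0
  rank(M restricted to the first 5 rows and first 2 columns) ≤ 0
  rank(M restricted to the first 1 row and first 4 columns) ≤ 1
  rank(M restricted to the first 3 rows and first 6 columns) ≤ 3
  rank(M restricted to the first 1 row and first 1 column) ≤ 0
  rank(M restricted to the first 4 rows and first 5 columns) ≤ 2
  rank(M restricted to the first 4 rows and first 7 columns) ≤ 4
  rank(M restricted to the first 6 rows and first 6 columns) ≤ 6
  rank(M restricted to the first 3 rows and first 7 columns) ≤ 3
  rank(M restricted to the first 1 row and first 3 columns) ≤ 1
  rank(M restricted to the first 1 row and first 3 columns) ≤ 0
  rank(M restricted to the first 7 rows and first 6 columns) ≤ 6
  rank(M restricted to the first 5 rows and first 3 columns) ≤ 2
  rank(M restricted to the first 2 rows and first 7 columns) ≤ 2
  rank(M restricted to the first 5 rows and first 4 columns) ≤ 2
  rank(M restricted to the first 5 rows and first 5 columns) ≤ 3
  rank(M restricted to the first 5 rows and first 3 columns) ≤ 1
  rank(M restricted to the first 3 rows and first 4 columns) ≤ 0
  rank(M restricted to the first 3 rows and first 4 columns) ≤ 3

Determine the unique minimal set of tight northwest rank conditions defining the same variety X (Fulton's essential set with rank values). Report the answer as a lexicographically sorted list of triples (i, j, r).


Rank table r_w(7×7) implied by the 30 constraints:

  0, 0, 0, 0, 0, 0, 1
  0, 0, 0, 0, 1, 1, 2
  0, 0, 0, 0, 1, 2, 3
  0, 0, 0, 1, 2, 3, 4
  0, 0, 1, 2, 3, 4, 5
  0, 1, 2, 3, 4, 5, 6
  1, 2, 3, 4, 5, 6, 7

second differences of R give the permutation w = (7, 5, 6, 4, 3, 2, 1).

5 SE-corners of the 20-cell Rothe diagram give Ess(w):

[(1, 6, 0), (3, 4, 0), (4, 3, 0), (5, 2, 0), (6, 1, 0)]
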